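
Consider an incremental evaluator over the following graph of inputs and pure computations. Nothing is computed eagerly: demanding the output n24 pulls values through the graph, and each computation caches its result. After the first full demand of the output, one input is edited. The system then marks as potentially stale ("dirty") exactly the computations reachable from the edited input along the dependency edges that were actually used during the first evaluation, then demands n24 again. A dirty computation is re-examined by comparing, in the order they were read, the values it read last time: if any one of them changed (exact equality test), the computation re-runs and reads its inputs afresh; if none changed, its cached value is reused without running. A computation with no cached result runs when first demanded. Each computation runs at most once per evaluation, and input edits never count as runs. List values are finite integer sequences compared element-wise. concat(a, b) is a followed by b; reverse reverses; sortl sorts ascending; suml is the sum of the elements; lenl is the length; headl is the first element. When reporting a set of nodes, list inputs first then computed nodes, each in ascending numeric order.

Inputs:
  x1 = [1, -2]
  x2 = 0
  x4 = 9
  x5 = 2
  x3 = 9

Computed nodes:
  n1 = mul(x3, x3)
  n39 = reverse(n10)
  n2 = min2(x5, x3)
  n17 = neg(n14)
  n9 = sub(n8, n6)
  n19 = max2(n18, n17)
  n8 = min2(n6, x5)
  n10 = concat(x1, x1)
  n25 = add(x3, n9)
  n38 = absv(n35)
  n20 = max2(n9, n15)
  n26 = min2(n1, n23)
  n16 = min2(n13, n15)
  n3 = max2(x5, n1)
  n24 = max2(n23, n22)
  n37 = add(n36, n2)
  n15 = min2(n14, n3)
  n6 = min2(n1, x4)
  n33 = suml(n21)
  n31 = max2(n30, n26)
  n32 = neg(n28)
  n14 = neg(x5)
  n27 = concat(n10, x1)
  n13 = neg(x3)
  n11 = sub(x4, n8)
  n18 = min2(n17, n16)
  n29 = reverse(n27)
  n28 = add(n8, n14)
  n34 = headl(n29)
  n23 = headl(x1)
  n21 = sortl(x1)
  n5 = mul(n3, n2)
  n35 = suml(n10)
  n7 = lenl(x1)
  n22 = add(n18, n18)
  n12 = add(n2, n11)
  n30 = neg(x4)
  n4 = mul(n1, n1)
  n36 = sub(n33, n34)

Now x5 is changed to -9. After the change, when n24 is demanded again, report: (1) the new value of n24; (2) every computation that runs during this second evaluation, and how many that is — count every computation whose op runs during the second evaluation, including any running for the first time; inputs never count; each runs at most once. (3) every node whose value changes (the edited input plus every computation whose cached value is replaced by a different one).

Initial pass — values computed on the first demand:
  n1 = mul(9, 9) = 81
  n3 = max2(2, 81) = 81
  n13 = neg(9) = -9
  n14 = neg(2) = -2
  n15 = min2(-2, 81) = -2
  n16 = min2(-9, -2) = -9
  n17 = neg(-2) = 2
  n18 = min2(2, -9) = -9
  n22 = add(-9, -9) = -18
  n23 = headl([1, -2]) = 1
  n24 = max2(1, -18) = 1

Second demand — change propagation:
  n3: re-runs because x5 2->-9; new result 81 (unchanged).
  n14: re-runs because x5 2->-9; new result 9.
  n15: re-runs because n14 -2->9; new result 9.
  n16: re-runs because n15 -2->9; new result -9 (unchanged).
  n17: re-runs because n14 -2->9; new result -9.
  n18: re-runs because n17 2->-9; new result -9 (unchanged).
  n22: re-examined; everything it read last time is the same (n18 unchanged, n18 unchanged) — cache -18 kept, no run.
  n24: re-examined; everything it read last time is the same (n23 unchanged, n22 unchanged) — cache 1 kept, no run.

The important point: at n22 every value read last time is unchanged, so the dirty flag clears without a run.

n24 now evaluates to 1.
Run set: n3, n14, n15, n16, n17, n18 (6 run).
Changed values: x5, n14, n15, n17.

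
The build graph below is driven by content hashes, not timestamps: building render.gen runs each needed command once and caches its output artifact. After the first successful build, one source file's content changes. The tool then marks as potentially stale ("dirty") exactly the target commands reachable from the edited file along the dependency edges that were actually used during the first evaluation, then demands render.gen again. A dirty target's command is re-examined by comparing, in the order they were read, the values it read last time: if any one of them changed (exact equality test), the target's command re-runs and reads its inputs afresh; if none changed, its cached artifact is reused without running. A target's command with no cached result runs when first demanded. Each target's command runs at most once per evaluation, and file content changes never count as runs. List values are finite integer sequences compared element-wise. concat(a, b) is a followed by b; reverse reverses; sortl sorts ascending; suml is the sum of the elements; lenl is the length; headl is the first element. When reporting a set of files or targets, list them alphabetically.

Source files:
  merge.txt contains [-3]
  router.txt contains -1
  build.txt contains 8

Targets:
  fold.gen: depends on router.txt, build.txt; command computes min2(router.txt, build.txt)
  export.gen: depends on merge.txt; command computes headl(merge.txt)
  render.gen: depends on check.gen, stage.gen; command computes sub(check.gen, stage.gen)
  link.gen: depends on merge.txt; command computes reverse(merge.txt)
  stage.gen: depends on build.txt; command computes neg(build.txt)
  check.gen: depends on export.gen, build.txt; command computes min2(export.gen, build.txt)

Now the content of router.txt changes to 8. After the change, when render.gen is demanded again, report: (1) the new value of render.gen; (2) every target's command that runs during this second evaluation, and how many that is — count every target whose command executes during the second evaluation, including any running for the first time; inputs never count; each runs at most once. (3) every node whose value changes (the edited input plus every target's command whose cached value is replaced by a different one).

render.gen now evaluates to 5.
Run set: none (0 run).
Changed values: router.txt.
The important point: nothing the output needs ever reads router.txt, so the edit is invisible to it.

Initial pass — values computed on the first demand:
  export.gen = headl([-3]) = -3
  check.gen = min2(-3, 8) = -3
  stage.gen = neg(8) = -8
  render.gen = sub(-3, -8) = 5

Second demand — change propagation:
  no demanded computation ever read router.txt, so the edit dirties nothing and nothing runs.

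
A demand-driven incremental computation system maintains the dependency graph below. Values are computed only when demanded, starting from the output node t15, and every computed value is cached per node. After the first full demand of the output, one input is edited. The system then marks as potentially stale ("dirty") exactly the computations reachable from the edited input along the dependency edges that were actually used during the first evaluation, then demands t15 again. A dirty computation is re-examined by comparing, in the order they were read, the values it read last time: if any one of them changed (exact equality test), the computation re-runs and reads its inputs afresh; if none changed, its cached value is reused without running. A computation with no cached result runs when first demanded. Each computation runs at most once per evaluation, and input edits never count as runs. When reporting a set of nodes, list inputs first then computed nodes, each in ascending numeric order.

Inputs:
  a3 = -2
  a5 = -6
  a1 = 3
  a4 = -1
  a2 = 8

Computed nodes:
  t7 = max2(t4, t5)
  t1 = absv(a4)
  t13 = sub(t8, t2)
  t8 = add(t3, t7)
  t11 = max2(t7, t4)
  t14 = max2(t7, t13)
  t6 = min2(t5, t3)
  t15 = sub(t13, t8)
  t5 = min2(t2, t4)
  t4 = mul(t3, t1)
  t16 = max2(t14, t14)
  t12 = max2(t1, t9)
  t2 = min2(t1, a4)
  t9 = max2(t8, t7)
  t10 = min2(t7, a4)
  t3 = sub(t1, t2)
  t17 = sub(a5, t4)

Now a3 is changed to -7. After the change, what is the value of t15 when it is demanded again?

New value of t15: 1.
Key observation: a3 is never demanded by the output, so the edit triggers no recomputation at all.

First evaluation (everything demanded from the output):
  t1 = absv(-1) = 1
  t2 = min2(1, -1) = -1
  t3 = sub(1, -1) = 2
  t4 = mul(2, 1) = 2
  t5 = min2(-1, 2) = -1
  t7 = max2(2, -1) = 2
  t8 = add(2, 2) = 4
  t13 = sub(4, -1) = 5
  t15 = sub(5, 4) = 1

Propagation after the edit:
  a3 feeds no computation that the output demands — nothing is marked dirty and nothing runs.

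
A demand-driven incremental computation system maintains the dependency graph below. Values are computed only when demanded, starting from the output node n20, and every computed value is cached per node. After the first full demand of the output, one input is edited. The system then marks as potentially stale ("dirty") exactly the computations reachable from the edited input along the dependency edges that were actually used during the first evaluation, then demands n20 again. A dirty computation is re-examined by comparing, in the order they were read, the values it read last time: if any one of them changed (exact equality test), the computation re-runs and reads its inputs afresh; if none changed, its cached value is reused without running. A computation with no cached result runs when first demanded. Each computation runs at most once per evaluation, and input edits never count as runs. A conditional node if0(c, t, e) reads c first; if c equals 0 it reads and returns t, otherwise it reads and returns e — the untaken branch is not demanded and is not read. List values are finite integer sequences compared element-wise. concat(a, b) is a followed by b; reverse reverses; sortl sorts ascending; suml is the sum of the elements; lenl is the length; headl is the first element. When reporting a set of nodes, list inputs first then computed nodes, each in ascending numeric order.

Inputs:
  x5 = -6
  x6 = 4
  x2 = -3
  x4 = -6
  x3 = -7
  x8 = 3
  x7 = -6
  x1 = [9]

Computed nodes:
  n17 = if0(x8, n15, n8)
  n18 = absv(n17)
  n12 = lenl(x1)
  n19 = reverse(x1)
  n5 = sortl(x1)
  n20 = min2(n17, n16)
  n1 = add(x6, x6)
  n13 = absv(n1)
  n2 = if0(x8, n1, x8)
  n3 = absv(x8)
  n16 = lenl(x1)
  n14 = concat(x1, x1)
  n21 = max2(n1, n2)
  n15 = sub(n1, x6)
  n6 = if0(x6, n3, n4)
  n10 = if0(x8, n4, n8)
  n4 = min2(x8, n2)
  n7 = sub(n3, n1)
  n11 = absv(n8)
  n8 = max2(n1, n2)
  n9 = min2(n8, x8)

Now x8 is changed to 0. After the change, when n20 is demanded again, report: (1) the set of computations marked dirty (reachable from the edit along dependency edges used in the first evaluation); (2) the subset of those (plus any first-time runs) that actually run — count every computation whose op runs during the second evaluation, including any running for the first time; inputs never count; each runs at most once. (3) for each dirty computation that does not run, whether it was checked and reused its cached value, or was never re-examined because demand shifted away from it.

Marked dirty: n2, n8, n17, n20.
Computations that run: n15, n17, n20 — 3 in total.
Never re-examined (demand shifted away): n2, n8.
Key observation: a condition flipped, so demand moved to the other branch — n2, n8 are never re-examined.

First evaluation (everything demanded from the output):
  n1 = add(4, 4) = 8
  n2 = if0(x8=3 -> else branch x8) = 3
  n8 = max2(8, 3) = 8
  n16 = lenl([9]) = 1
  n17 = if0(x8=3 -> else branch n8) = 8
  n20 = min2(8, 1) = 1

Propagation after the edit:
  n2: marked dirty but never re-examined — demand shifted away from it.
  n8: marked dirty but never re-examined — demand shifted away from it.
  n15: demanded for the first time — runs, produces 4.
  n17: runs — x8 3->0; result 4.
  n20: runs — n17 8->4; result 1 (same value as before).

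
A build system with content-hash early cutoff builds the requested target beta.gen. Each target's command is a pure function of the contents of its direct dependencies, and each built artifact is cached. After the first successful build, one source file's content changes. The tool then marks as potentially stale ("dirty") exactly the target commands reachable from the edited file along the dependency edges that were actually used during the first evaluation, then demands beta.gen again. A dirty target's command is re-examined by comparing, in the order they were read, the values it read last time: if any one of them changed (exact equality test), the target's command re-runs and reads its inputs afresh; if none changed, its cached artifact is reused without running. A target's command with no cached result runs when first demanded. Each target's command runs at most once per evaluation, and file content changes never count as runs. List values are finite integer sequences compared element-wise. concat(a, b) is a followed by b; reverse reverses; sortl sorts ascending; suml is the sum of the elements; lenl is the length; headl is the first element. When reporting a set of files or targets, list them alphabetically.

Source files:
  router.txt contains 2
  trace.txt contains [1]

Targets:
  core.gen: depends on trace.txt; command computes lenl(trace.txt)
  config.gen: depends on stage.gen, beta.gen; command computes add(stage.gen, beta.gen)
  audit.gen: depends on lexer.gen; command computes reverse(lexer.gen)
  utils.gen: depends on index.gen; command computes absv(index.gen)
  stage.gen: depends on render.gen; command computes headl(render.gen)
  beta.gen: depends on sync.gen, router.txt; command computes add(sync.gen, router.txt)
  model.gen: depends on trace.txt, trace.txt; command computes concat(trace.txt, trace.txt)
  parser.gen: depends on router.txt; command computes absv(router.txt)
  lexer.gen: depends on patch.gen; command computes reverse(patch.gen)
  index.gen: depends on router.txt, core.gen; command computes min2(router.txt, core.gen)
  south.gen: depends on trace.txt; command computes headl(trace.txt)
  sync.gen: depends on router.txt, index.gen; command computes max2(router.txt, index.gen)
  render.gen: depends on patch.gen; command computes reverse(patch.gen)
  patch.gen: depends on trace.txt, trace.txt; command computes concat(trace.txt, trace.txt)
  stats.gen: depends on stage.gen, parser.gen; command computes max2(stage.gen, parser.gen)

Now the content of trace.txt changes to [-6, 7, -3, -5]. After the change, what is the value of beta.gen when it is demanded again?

New value of beta.gen: 4.
Key observation: the change is absorbed at sync.gen — it re-runs but produces the same value, and the output's value is unchanged.

First evaluation (everything demanded from the output):
  core.gen = lenl([1]) = 1
  index.gen = min2(2, 1) = 1
  sync.gen = max2(2, 1) = 2
  beta.gen = add(2, 2) = 4

Propagation after the edit:
  core.gen: runs — trace.txt [1]->[-6, 7, -3, -5]; result 4.
  index.gen: runs — core.gen 1->4; result 2.
  sync.gen: runs — index.gen 1->2; result 2 (same value as before).
  beta.gen: checked — values it read are unchanged (sync.gen unchanged, router.txt unchanged); reused cached 4 without running.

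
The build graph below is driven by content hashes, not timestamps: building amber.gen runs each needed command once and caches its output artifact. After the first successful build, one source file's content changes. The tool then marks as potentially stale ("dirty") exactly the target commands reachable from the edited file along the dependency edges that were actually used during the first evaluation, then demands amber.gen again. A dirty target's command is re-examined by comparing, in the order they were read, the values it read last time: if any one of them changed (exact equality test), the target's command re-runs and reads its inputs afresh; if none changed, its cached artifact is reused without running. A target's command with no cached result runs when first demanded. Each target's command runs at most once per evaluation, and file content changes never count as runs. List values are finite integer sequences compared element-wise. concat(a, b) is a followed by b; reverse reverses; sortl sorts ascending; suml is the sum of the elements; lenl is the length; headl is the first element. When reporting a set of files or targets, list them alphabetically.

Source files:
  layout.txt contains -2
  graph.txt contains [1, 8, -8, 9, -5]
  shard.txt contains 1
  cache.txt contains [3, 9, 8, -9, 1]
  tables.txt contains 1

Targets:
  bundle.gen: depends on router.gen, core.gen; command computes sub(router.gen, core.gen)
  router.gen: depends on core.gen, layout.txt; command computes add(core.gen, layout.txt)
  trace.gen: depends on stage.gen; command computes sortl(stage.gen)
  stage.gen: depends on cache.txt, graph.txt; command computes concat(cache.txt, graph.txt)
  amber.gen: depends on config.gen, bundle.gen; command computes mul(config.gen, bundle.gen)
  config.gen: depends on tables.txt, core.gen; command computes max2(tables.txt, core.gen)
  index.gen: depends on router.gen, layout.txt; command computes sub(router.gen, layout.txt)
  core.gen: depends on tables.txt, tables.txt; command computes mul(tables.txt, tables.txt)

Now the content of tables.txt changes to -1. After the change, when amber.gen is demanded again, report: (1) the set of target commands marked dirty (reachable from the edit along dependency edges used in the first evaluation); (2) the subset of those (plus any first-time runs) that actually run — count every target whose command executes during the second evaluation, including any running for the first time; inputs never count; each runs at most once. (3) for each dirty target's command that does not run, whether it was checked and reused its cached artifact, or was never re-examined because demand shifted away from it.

Dirty set: amber.gen, bundle.gen, config.gen, core.gen, router.gen.
Run set: config.gen, core.gen (2 run).
Re-examined without running (cache reused): amber.gen, bundle.gen, router.gen.
The important point: at router.gen every value read last time is unchanged, so the dirty flag clears without a run.

Initial pass — values computed on the first demand:
  core.gen = mul(1, 1) = 1
  config.gen = max2(1, 1) = 1
  router.gen = add(1, -2) = -1
  bundle.gen = sub(-1, 1) = -2
  amber.gen = mul(1, -2) = -2

Second demand — change propagation:
  core.gen: re-runs because tables.txt 1->-1; tables.txt 1->-1; new result 1 (unchanged).
  config.gen: re-runs because tables.txt 1->-1; new result 1 (unchanged).
  router.gen: re-examined; everything it read last time is the same (core.gen unchanged, layout.txt unchanged) — cache -1 kept, no run.
  bundle.gen: re-examined; everything it read last time is the same (router.gen unchanged, core.gen unchanged) — cache -2 kept, no run.
  amber.gen: re-examined; everything it read last time is the same (config.gen unchanged, bundle.gen unchanged) — cache -2 kept, no run.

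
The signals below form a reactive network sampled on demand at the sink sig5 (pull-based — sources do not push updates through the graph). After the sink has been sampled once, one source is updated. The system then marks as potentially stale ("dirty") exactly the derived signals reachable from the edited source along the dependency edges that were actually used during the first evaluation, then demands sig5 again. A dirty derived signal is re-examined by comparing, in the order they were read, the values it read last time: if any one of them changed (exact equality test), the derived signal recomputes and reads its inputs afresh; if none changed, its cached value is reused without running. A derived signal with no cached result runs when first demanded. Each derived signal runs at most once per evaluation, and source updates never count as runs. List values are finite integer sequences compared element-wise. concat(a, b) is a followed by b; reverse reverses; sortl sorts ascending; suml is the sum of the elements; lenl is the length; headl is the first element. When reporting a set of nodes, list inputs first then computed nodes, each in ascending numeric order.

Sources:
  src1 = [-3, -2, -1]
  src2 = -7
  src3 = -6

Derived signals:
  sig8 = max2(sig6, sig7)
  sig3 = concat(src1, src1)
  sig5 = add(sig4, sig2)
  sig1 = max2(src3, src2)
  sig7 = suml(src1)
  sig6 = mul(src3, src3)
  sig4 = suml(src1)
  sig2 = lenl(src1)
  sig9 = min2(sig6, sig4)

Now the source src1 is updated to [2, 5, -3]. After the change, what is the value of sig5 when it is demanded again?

sig5 now evaluates to 7.

Initial pass — values computed on the first demand:
  sig2 = lenl([-3, -2, -1]) = 3
  sig4 = suml([-3, -2, -1]) = -6
  sig5 = add(-6, 3) = -3

Second demand — change propagation:
  sig2: re-runs because src1 [-3, -2, -1]->[2, 5, -3]; new result 3 (unchanged).
  sig4: re-runs because src1 [-3, -2, -1]->[2, 5, -3]; new result 4.
  sig5: re-runs because sig4 -6->4; new result 7.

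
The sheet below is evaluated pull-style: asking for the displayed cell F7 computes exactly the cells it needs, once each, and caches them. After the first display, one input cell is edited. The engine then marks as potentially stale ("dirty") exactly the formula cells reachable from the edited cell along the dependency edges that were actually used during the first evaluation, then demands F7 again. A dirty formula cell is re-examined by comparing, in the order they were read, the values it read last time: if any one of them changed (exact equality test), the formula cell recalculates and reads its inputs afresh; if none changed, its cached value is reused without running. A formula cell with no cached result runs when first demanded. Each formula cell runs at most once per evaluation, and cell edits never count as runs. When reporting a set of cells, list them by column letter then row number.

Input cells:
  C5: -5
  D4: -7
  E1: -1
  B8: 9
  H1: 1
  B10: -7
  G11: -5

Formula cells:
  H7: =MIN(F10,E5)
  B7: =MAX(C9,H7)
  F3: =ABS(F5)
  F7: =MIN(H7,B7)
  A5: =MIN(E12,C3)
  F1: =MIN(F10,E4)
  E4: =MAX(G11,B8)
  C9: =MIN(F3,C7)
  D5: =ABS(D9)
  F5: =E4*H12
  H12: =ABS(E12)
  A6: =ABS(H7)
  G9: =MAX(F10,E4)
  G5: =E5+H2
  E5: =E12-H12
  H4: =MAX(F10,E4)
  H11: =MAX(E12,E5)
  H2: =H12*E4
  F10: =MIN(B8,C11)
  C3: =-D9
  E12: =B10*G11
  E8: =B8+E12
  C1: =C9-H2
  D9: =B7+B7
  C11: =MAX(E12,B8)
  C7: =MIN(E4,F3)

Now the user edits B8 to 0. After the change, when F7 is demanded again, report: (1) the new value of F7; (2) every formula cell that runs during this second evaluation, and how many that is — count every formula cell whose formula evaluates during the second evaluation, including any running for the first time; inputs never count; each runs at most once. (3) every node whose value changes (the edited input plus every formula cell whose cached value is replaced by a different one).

Demanding F7 again yields 0.
10 formula cells run: B7, C7, C9, C11, E4, F3, F5, F7, F10, H7.
The nodes whose values change: B7, B8, C7, C9, E4, F3, F5, F10.

First demand of the output computes:
  E4 = MAX(-5, 9) = 9
  E12 = -7 * -5 = 35
  C11 = MAX(35, 9) = 35
  F10 = MIN(9, 35) = 9
  H12 = ABS(35) = 35
  E5 = 35 - 35 = 0
  F5 = 9 * 35 = 315
  F3 = ABS(315) = 315
  C7 = MIN(9, 315) = 9
  C9 = MIN(315, 9) = 9
  H7 = MIN(9, 0) = 0
  B7 = MAX(9, 0) = 9
  F7 = MIN(0, 9) = 0

After the edit, cleaning proceeds:
  C11: a read changed (B8 9->0) — executes, giving 35 — identical to its old value.
  E4: a read changed (B8 9->0) — executes, giving 0.
  F5: a read changed (E4 9->0) — executes, giving 0.
  F3: a read changed (F5 315->0) — executes, giving 0.
  C7: a read changed (E4 9->0; F3 315->0) — executes, giving 0.
  C9: a read changed (F3 315->0; C7 9->0) — executes, giving 0.
  F10: a read changed (B8 9->0) — executes, giving 0.
  H7: a read changed (F10 9->0) — executes, giving 0 — identical to its old value.
  B7: a read changed (C9 9->0) — executes, giving 0.
  F7: a read changed (B7 9->0) — executes, giving 0 — identical to its old value.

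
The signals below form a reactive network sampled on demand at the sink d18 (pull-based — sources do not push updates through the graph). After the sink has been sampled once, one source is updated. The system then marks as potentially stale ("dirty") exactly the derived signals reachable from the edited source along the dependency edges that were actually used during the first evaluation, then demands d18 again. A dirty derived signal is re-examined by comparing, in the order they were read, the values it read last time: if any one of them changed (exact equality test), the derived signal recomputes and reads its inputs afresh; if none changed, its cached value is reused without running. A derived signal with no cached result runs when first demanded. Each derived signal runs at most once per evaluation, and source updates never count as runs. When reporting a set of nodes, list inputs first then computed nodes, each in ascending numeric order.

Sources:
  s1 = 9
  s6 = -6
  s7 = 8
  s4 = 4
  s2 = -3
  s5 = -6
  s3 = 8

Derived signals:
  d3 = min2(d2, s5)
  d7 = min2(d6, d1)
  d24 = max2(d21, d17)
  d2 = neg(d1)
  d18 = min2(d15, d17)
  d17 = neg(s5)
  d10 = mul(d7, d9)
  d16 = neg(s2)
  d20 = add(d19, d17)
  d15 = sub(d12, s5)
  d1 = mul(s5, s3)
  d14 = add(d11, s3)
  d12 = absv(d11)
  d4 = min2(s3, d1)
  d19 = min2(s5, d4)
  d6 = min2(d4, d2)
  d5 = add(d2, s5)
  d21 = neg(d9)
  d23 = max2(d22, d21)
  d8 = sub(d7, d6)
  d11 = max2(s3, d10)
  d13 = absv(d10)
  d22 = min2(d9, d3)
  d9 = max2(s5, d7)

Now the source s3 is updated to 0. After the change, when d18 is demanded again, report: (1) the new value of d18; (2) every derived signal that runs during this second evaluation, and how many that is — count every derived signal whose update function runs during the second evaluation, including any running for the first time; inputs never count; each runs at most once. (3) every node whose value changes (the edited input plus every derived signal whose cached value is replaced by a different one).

d18 now evaluates to 6.
Run set: d1, d2, d4, d6, d7, d9, d10, d11, d12, d15, d18 (11 run).
Changed values: s3, d1, d2, d4, d6, d7, d9, d10, d11, d12, d15.

Initial pass — values computed on the first demand:
  d1 = mul(-6, 8) = -48
  d2 = neg(-48) = 48
  d4 = min2(8, -48) = -48
  d6 = min2(-48, 48) = -48
  d7 = min2(-48, -48) = -48
  d9 = max2(-6, -48) = -6
  d10 = mul(-48, -6) = 288
  d11 = max2(8, 288) = 288
  d12 = absv(288) = 288
  d15 = sub(288, -6) = 294
  d17 = neg(-6) = 6
  d18 = min2(294, 6) = 6

Second demand — change propagation:
  d1: re-runs because s3 8->0; new result 0.
  d2: re-runs because d1 -48->0; new result 0.
  d4: re-runs because s3 8->0; d1 -48->0; new result 0.
  d6: re-runs because d4 -48->0; d2 48->0; new result 0.
  d7: re-runs because d6 -48->0; d1 -48->0; new result 0.
  d9: re-runs because d7 -48->0; new result 0.
  d10: re-runs because d7 -48->0; d9 -6->0; new result 0.
  d11: re-runs because s3 8->0; d10 288->0; new result 0.
  d12: re-runs because d11 288->0; new result 0.
  d15: re-runs because d12 288->0; new result 6.
  d18: re-runs because d15 294->6; new result 6 (unchanged).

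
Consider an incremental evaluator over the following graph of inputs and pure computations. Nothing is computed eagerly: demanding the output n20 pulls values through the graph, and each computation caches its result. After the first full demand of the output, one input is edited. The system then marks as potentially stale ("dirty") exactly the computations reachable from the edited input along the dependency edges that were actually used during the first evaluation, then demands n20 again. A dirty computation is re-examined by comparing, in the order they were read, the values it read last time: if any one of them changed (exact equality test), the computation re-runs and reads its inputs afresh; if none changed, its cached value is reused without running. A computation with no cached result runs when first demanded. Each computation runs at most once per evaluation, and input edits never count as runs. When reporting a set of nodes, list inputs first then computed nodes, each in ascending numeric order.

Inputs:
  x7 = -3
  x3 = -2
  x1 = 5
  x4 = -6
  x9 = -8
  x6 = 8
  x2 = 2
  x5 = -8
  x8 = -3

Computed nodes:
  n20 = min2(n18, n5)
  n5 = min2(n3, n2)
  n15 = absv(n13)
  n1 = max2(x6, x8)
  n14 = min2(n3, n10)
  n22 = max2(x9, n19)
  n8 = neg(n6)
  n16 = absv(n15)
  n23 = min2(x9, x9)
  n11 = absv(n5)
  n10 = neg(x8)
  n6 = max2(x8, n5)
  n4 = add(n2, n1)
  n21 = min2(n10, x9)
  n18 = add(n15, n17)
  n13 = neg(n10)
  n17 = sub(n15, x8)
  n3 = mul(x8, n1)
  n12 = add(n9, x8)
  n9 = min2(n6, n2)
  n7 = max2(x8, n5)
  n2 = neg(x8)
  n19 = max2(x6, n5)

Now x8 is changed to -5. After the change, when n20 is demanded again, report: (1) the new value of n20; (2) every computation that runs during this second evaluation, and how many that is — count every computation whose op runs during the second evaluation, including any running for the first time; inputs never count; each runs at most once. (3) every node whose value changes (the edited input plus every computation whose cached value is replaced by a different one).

Initial pass — values computed on the first demand:
  n1 = max2(8, -3) = 8
  n2 = neg(-3) = 3
  n3 = mul(-3, 8) = -24
  n5 = min2(-24, 3) = -24
  n10 = neg(-3) = 3
  n13 = neg(3) = -3
  n15 = absv(-3) = 3
  n17 = sub(3, -3) = 6
  n18 = add(3, 6) = 9
  n20 = min2(9, -24) = -24

Second demand — change propagation:
  n1: re-runs because x8 -3->-5; new result 8 (unchanged).
  n2: re-runs because x8 -3->-5; new result 5.
  n3: re-runs because x8 -3->-5; new result -40.
  n5: re-runs because n3 -24->-40; n2 3->5; new result -40.
  n10: re-runs because x8 -3->-5; new result 5.
  n13: re-runs because n10 3->5; new result -5.
  n15: re-runs because n13 -3->-5; new result 5.
  n17: re-runs because n15 3->5; x8 -3->-5; new result 10.
  n18: re-runs because n15 3->5; n17 6->10; new result 15.
  n20: re-runs because n18 9->15; n5 -24->-40; new result -40.

n20 now evaluates to -40.
Run set: n1, n2, n3, n5, n10, n13, n15, n17, n18, n20 (10 run).
Changed values: x8, n2, n3, n5, n10, n13, n15, n17, n18, n20.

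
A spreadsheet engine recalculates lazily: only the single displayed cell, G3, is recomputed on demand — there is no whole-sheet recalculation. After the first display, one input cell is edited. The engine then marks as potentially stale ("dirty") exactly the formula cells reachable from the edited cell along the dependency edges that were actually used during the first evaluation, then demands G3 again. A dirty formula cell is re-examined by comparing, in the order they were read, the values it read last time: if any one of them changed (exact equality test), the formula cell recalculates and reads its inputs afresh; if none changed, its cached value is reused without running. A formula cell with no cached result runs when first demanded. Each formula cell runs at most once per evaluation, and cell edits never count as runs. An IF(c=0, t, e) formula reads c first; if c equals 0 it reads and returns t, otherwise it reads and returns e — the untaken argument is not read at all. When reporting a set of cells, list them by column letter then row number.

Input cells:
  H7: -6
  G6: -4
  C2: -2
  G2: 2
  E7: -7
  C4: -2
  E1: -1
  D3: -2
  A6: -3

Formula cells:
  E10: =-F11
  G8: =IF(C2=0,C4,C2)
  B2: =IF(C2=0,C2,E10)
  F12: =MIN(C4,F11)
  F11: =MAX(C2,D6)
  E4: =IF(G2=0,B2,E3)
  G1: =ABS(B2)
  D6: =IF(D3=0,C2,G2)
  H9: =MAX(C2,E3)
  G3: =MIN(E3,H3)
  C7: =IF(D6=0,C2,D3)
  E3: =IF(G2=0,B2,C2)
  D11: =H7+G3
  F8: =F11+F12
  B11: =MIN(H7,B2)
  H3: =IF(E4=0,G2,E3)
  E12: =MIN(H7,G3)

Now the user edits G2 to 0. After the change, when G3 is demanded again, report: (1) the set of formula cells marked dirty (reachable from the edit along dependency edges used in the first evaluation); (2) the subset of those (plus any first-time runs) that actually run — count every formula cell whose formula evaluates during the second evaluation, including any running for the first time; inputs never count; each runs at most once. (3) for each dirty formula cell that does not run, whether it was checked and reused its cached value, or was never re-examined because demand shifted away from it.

Marked dirty: E3, E4, G3, H3.
Formula cells that run: B2, D6, E3, E4, E10, F11, G3, H3 — 8 in total.
Every dirty formula cell ran.
Key observation: a condition flipped, so demand reaches new nodes — B2, D6, E10, F11 run for the first time.

First evaluation (everything demanded from the output):
  E3 = IF(G2=0: G2=2 -> else branch C2) = -2
  E4 = IF(G2=0: G2=2 -> else branch E3) = -2
  H3 = IF(E4=0: E4=-2 -> else branch E3) = -2
  G3 = MIN(-2, -2) = -2

Propagation after the edit:
  D6: demanded for the first time — runs, produces 0.
  F11: demanded for the first time — runs, produces 0.
  E10: demanded for the first time — runs, produces 0.
  B2: demanded for the first time — runs, produces 0.
  E3: runs — G2 2->0; result 0.
  E4: runs — G2 2->0; E3 -2->0; result 0.
  H3: runs — E4 -2->0; E3 -2->0; result 0.
  G3: runs — E3 -2->0; H3 -2->0; result 0.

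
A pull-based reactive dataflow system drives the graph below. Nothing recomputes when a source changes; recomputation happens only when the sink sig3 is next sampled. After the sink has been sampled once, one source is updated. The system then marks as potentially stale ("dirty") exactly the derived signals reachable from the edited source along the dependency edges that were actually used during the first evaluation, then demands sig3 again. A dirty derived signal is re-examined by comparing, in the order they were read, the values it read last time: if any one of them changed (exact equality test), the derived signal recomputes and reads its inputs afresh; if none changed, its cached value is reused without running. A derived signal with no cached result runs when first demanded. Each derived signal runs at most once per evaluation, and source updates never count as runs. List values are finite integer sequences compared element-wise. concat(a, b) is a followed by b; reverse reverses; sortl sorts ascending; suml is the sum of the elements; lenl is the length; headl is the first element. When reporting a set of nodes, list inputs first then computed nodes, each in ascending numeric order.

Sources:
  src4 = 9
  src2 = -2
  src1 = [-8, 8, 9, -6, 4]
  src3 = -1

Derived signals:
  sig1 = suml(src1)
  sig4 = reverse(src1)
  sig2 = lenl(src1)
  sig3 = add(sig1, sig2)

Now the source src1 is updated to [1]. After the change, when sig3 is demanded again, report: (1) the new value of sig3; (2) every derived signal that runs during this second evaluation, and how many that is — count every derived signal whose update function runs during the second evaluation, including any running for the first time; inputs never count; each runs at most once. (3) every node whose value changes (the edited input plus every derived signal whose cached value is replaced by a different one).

First evaluation (everything demanded from the output):
  sig1 = suml([-8, 8, 9, -6, 4]) = 7
  sig2 = lenl([-8, 8, 9, -6, 4]) = 5
  sig3 = add(7, 5) = 12

Propagation after the edit:
  sig1: runs — src1 [-8, 8, 9, -6, 4]->[1]; result 1.
  sig2: runs — src1 [-8, 8, 9, -6, 4]->[1]; result 1.
  sig3: runs — sig1 7->1; sig2 5->1; result 2.

New value of sig3: 2.
Derived signals that run: sig1, sig2, sig3 — 3 in total.
Values that change: src1, sig1, sig2, sig3.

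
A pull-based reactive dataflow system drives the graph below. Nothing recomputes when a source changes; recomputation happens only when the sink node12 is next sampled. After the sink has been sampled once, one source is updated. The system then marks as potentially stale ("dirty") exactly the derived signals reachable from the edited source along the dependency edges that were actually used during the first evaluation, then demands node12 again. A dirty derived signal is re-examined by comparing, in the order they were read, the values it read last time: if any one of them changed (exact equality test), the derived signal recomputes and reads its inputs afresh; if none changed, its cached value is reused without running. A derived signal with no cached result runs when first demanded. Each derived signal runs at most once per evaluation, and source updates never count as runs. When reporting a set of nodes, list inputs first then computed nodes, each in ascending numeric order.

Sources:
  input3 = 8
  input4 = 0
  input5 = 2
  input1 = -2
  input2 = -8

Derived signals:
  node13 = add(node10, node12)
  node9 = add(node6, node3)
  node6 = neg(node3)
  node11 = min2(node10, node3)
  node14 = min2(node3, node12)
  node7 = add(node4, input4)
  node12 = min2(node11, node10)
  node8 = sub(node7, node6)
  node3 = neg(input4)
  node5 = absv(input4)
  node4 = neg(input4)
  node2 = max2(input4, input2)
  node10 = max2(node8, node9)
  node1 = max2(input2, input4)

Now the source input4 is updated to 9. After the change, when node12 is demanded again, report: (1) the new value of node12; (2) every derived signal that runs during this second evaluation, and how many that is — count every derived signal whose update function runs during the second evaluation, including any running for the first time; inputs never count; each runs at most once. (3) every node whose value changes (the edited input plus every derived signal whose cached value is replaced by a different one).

First evaluation (everything demanded from the output):
  node3 = neg(0) = 0
  node4 = neg(0) = 0
  node6 = neg(0) = 0
  node7 = add(0, 0) = 0
  node8 = sub(0, 0) = 0
  node9 = add(0, 0) = 0
  node10 = max2(0, 0) = 0
  node11 = min2(0, 0) = 0
  node12 = min2(0, 0) = 0

Propagation after the edit:
  node3: runs — input4 0->9; result -9.
  node4: runs — input4 0->9; result -9.
  node6: runs — node3 0->-9; result 9.
  node7: runs — node4 0->-9; input4 0->9; result 0 (same value as before).
  node8: runs — node6 0->9; result -9.
  node9: runs — node6 0->9; node3 0->-9; result 0 (same value as before).
  node10: runs — node8 0->-9; result 0 (same value as before).
  node11: runs — node3 0->-9; result -9.
  node12: runs — node11 0->-9; result -9.

New value of node12: -9.
Derived signals that run: node3, node4, node6, node7, node8, node9, node10, node11, node12 — 9 in total.
Values that change: input4, node3, node4, node6, node8, node11, node12.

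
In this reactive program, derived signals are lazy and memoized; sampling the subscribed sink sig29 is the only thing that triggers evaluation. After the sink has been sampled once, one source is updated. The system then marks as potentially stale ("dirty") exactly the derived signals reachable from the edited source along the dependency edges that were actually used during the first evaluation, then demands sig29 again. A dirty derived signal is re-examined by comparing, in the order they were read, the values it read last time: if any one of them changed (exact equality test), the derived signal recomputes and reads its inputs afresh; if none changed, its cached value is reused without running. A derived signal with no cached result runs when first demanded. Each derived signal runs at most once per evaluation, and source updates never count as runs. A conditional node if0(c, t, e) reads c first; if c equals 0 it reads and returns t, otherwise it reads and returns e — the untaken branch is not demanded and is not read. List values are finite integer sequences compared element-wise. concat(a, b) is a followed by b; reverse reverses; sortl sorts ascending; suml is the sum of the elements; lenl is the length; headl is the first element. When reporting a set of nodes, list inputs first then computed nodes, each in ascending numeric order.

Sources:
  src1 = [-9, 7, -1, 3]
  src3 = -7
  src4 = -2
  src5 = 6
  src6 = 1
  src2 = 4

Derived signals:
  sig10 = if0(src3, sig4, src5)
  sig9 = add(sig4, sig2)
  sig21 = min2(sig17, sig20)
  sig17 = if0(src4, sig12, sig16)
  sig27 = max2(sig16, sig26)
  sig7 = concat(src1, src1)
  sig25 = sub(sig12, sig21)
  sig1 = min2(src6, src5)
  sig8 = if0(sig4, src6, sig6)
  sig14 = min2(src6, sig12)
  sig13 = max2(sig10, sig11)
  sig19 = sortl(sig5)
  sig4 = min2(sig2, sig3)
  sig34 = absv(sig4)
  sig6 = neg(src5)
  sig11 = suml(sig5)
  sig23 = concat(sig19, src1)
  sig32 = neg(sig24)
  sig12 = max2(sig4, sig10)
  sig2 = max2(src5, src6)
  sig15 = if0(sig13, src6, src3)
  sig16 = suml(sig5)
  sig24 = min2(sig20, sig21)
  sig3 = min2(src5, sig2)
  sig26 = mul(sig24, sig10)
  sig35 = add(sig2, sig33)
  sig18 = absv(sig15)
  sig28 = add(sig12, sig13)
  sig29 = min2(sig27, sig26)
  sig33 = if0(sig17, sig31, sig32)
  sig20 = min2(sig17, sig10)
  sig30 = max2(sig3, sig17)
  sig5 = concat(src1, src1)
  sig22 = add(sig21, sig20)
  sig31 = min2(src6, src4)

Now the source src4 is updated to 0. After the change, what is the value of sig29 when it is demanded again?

Demanding sig29 again yields 36.
Note the branch switch — sig2, sig3, sig4, sig12 had no cache and run now for the first time.

First demand of the output computes:
  sig5 = concat([-9, 7, -1, 3], [-9, 7, -1, 3]) = [-9, 7, -1, 3, -9, 7, -1, 3]
  sig10 = if0(src3=-7 -> else branch src5) = 6
  sig16 = suml([-9, 7, -1, 3, -9, 7, -1, 3]) = 0
  sig17 = if0(src4=-2 -> else branch sig16) = 0
  sig20 = min2(0, 6) = 0
  sig21 = min2(0, 0) = 0
  sig24 = min2(0, 0) = 0
  sig26 = mul(0, 6) = 0
  sig27 = max2(0, 0) = 0
  sig29 = min2(0, 0) = 0

After the edit, cleaning proceeds:
  sig2: had never run; runs now, result 6.
  sig3: had never run; runs now, result 6.
  sig4: had never run; runs now, result 6.
  sig12: had never run; runs now, result 6.
  sig17: a read changed (src4 -2->0) — executes, giving 6.
  sig20: a read changed (sig17 0->6) — executes, giving 6.
  sig21: a read changed (sig17 0->6; sig20 0->6) — executes, giving 6.
  sig24: a read changed (sig20 0->6; sig21 0->6) — executes, giving 6.
  sig26: a read changed (sig24 0->6) — executes, giving 36.
  sig27: a read changed (sig26 0->36) — executes, giving 36.
  sig29: a read changed (sig27 0->36; sig26 0->36) — executes, giving 36.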